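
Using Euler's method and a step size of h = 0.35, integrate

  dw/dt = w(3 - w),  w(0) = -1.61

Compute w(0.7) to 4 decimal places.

Euler: w_{n+1} = w_n + h·f(t_n, w_n).
t=0.000000, w=-1.610000: f=-7.422100 → w ← -1.610000 + 0.35·(-7.422100) = -4.207735
t=0.350000, w=-4.207735: f=-30.328239 → w ← -4.207735 + 0.35·(-30.328239) = -14.822619
w(0.7) ≈ -14.8226

-14.8226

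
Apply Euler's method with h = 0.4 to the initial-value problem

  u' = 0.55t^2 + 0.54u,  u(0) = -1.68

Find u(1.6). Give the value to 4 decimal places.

-3.1331

Euler: u_{n+1} = u_n + h·f(t_n, u_n).
t=0.000000, u=-1.680000: f=-0.907200 → u ← -1.680000 + 0.4·(-0.907200) = -2.042880
t=0.400000, u=-2.042880: f=-1.015155 → u ← -2.042880 + 0.4·(-1.015155) = -2.448942
t=0.800000, u=-2.448942: f=-0.970429 → u ← -2.448942 + 0.4·(-0.970429) = -2.837114
t=1.200000, u=-2.837114: f=-0.740041 → u ← -2.837114 + 0.4·(-0.740041) = -3.133130
u(1.6) ≈ -3.1331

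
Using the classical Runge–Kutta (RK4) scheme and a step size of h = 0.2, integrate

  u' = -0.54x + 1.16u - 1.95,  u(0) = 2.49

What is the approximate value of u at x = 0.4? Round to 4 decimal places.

2.9169

RK4: k1 = f(x_n, u_n); k2 = f(x_n + h/2, u_n + (h/2)·k1); k3 = f(x_n + h/2, u_n + (h/2)·k2); k4 = f(x_n + h, u_n + h·k3); u_{n+1} = u_n + (h/6)·(k1 + 2k2 + 2k3 + k4).
x=0.000000, u=2.490000:
  k1 = f(0.000000, 2.490000) = 0.938400
  k2 = f(0.100000, 2.583840) = 0.993254
  k3 = f(0.100000, 2.589325) = 0.999618
  k4 = f(0.200000, 2.689924) = 1.062311
  u ← 2.490000 + (0.2/6)·(k1 + 2k2 + 2k3 + k4) = 2.689549
x=0.200000, u=2.689549:
  k1 = f(0.200000, 2.689549) = 1.061876
  k2 = f(0.300000, 2.795736) = 1.131054
  k3 = f(0.300000, 2.802654) = 1.139079
  k4 = f(0.400000, 2.917364) = 1.218142
  u ← 2.689549 + (0.2/6)·(k1 + 2k2 + 2k3 + k4) = 2.916891
u(0.4) ≈ 2.9169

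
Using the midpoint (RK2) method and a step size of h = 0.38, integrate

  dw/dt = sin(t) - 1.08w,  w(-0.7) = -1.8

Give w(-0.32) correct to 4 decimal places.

-1.3481

Midpoint: k1 = f(t_n, w_n); k2 = f(t_n + h/2, w_n + (h/2)·k1); w_{n+1} = w_n + h·k2.
t=-0.700000, w=-1.800000:
  k1 = f(-0.700000, -1.800000) = 1.299782
  k2 = f(-0.510000, -1.553041) = 1.189107
  w ← -1.800000 + 0.38·1.189107 = -1.348139
w(-0.32) ≈ -1.3481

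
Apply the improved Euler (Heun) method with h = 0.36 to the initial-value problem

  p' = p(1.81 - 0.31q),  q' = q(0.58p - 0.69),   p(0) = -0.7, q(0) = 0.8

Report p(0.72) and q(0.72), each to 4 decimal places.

-2.1928, 0.3084

Heun on (p,q): k1 = f(t_n, state_n); k2 = f(t_n + h, state_n + h·k1); state_{n+1} = state_n + (h/2)·(k1 + k2).
0.000000: (-0.700000, 0.800000)
  k1 = (-1.093400, -0.876800)
  predictor → (-1.093624, 0.484352)
  k2 = (-1.815253, -0.641428)
  → (-1.223557, 0.526719)
0.360000: (-1.223557, 0.526719)
  k1 = (-2.014853, -0.737229)
  predictor → (-1.948905, 0.261316)
  k2 = (-3.369640, -0.475691)
  → (-2.192766, 0.308393)
(p(0.72), q(0.72)) ≈ (-2.1928, 0.3084)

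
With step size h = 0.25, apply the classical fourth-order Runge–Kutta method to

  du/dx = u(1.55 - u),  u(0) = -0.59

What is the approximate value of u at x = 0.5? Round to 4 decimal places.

RK4: k1 = f(x_n, u_n); k2 = f(x_n + h/2, u_n + (h/2)·k1); k3 = f(x_n + h/2, u_n + (h/2)·k2); k4 = f(x_n + h, u_n + h·k3); u_{n+1} = u_n + (h/6)·(k1 + 2k2 + 2k3 + k4).
x=0.000000, u=-0.590000:
  k1 = f(0.000000, -0.590000) = -1.262600
  k2 = f(0.125000, -0.747825) = -1.718371
  k3 = f(0.125000, -0.804796) = -1.895132
  k4 = f(0.250000, -1.063783) = -2.780498
  u ← -0.590000 + (0.25/6)·(k1 + 2k2 + 2k3 + k4) = -1.059588
x=0.250000, u=-1.059588:
  k1 = f(0.250000, -1.059588) = -2.765087
  k2 = f(0.375000, -1.405223) = -4.152749
  k3 = f(0.375000, -1.578681) = -4.939191
  k4 = f(0.500000, -2.294385) = -8.820501
  u ← -1.059588 + (0.25/6)·(k1 + 2k2 + 2k3 + k4) = -2.299982
u(0.5) ≈ -2.3000

-2.3000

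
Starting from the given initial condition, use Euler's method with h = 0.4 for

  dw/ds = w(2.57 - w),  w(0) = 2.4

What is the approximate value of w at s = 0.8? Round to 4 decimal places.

2.5702

Euler: w_{n+1} = w_n + h·f(s_n, w_n).
s=0.000000, w=2.400000: f=0.408000 → w ← 2.400000 + 0.4·0.408000 = 2.563200
s=0.400000, w=2.563200: f=0.017430 → w ← 2.563200 + 0.4·0.017430 = 2.570172
w(0.8) ≈ 2.5702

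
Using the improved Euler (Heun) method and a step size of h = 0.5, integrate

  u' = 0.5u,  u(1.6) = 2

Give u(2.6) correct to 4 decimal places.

3.2832

Heun: k1 = f(x_n, u_n); k2 = f(x_n + h, u_n + h·k1); u_{n+1} = u_n + (h/2)·(k1 + k2).
x=1.600000, u=2.000000:
  k1 = f(1.600000, 2.000000) = 1.000000
  k2 = f(2.100000, 2.500000) = 1.250000
  u ← 2.000000 + (0.5/2)·(1.000000 + 1.250000) = 2.562500
x=2.100000, u=2.562500:
  k1 = f(2.100000, 2.562500) = 1.281250
  k2 = f(2.600000, 3.203125) = 1.601562
  u ← 2.562500 + (0.5/2)·(1.281250 + 1.601562) = 3.283203
u(2.6) ≈ 3.2832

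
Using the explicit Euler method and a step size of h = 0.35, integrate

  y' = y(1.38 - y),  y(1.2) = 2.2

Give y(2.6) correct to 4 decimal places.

1.4008

Euler: y_{n+1} = y_n + h·f(t_n, y_n).
t=1.200000, y=2.200000: f=-1.804000 → y ← 2.200000 + 0.35·(-1.804000) = 1.568600
t=1.550000, y=1.568600: f=-0.295838 → y ← 1.568600 + 0.35·(-0.295838) = 1.465057
t=1.900000, y=1.465057: f=-0.124613 → y ← 1.465057 + 0.35·(-0.124613) = 1.421442
t=2.250000, y=1.421442: f=-0.058908 → y ← 1.421442 + 0.35·(-0.058908) = 1.400825
y(2.6) ≈ 1.4008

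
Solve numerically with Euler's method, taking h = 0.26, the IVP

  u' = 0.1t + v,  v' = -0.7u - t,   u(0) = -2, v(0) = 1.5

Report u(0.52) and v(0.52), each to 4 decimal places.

Euler on (u,v): u_{n+1} = u_n + h·u', v_{n+1} = v_n + h·v'.
0.000000: (-2.000000, 1.500000); f=(1.500000, 1.400000) → (-1.610000, 1.864000)
0.260000: (-1.610000, 1.864000); f=(1.890000, 0.867000) → (-1.118600, 2.089420)
(u(0.52), v(0.52)) ≈ (-1.1186, 2.0894)

-1.1186, 2.0894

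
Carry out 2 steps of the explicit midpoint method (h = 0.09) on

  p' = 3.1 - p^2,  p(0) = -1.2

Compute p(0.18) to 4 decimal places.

Midpoint: k1 = f(t_n, p_n); k2 = f(t_n + h/2, p_n + (h/2)·k1); p_{n+1} = p_n + h·k2.
t=0.000000, p=-1.200000:
  k1 = f(0.000000, -1.200000) = 1.660000
  k2 = f(0.045000, -1.125300) = 1.833700
  p ← -1.200000 + 0.09·1.833700 = -1.034967
t=0.090000, p=-1.034967:
  k1 = f(0.090000, -1.034967) = 2.028843
  k2 = f(0.135000, -0.943669) = 2.209489
  p ← -1.034967 + 0.09·2.209489 = -0.836113
p(0.18) ≈ -0.8361

-0.8361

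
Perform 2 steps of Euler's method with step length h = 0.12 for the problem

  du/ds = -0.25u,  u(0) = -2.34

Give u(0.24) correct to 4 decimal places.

-2.2017

Euler: u_{n+1} = u_n + h·f(s_n, u_n).
s=0.000000, u=-2.340000: f=0.585000 → u ← -2.340000 + 0.12·0.585000 = -2.269800
s=0.120000, u=-2.269800: f=0.567450 → u ← -2.269800 + 0.12·0.567450 = -2.201706
u(0.24) ≈ -2.2017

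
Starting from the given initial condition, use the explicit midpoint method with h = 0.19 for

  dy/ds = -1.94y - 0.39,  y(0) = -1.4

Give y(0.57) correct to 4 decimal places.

-0.6111

Midpoint: k1 = f(s_n, y_n); k2 = f(s_n + h/2, y_n + (h/2)·k1); y_{n+1} = y_n + h·k2.
s=0.000000, y=-1.400000:
  k1 = f(0.000000, -1.400000) = 2.326000
  k2 = f(0.095000, -1.179030) = 1.897318
  y ← -1.400000 + 0.19·1.897318 = -1.039510
s=0.190000, y=-1.039510:
  k1 = f(0.190000, -1.039510) = 1.626649
  k2 = f(0.285000, -0.884978) = 1.326857
  y ← -1.039510 + 0.19·1.326857 = -0.787407
s=0.380000, y=-0.787407:
  k1 = f(0.380000, -0.787407) = 1.137569
  k2 = f(0.475000, -0.679338) = 0.927915
  y ← -0.787407 + 0.19·0.927915 = -0.611103
y(0.57) ≈ -0.6111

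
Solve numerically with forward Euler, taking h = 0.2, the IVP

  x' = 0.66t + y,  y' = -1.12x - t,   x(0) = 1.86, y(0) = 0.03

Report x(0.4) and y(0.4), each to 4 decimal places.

Euler on (x,y): x_{n+1} = x_n + h·x', y_{n+1} = y_n + h·y'.
0.000000: (1.860000, 0.030000); f=(0.030000, -2.083200) → (1.866000, -0.386640)
0.200000: (1.866000, -0.386640); f=(-0.254640, -2.289920) → (1.815072, -0.844624)
(x(0.4), y(0.4)) ≈ (1.8151, -0.8446)

1.8151, -0.8446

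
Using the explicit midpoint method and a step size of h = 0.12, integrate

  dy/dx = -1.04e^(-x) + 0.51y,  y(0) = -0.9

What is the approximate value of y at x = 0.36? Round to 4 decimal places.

Midpoint: k1 = f(x_n, y_n); k2 = f(x_n + h/2, y_n + (h/2)·k1); y_{n+1} = y_n + h·k2.
x=0.000000, y=-0.900000:
  k1 = f(0.000000, -0.900000) = -1.499000
  k2 = f(0.060000, -0.989940) = -1.484305
  y ← -0.900000 + 0.12·(-1.484305) = -1.078117
x=0.120000, y=-1.078117:
  k1 = f(0.120000, -1.078117) = -1.472237
  k2 = f(0.180000, -1.166451) = -1.463571
  y ← -1.078117 + 0.12·(-1.463571) = -1.253745
x=0.240000, y=-1.253745:
  k1 = f(0.240000, -1.253745) = -1.457503
  k2 = f(0.300000, -1.341195) = -1.454461
  y ← -1.253745 + 0.12·(-1.454461) = -1.428280
y(0.36) ≈ -1.4283

-1.4283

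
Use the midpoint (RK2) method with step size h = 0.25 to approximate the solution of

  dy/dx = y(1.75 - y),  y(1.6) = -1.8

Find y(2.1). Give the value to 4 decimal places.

Midpoint: k1 = f(x_n, y_n); k2 = f(x_n + h/2, y_n + (h/2)·k1); y_{n+1} = y_n + h·k2.
x=1.600000, y=-1.800000:
  k1 = f(1.600000, -1.800000) = -6.390000
  k2 = f(1.725000, -2.598750) = -11.301314
  y ← -1.800000 + 0.25·(-11.301314) = -4.625329
x=1.850000, y=-4.625329:
  k1 = f(1.850000, -4.625329) = -29.487989
  k2 = f(1.975000, -8.311327) = -83.622981
  y ← -4.625329 + 0.25·(-83.622981) = -25.531074
y(2.1) ≈ -25.5311

-25.5311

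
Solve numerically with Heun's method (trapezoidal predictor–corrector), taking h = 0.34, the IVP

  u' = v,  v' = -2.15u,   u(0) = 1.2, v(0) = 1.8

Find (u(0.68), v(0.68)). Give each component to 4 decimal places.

1.6939, -0.6033

Heun on (u,v): k1 = f(x_n, state_n); k2 = f(x_n + h, state_n + h·k1); state_{n+1} = state_n + (h/2)·(k1 + k2).
0.000000: (1.200000, 1.800000)
  k1 = (1.800000, -2.580000)
  predictor → (1.812000, 0.922800)
  k2 = (0.922800, -3.895800)
  → (1.662876, 0.699114)
0.340000: (1.662876, 0.699114)
  k1 = (0.699114, -3.575183)
  predictor → (1.900575, -0.516448)
  k2 = (-0.516448, -4.086236)
  → (1.693929, -0.603327)
(u(0.68), v(0.68)) ≈ (1.6939, -0.6033)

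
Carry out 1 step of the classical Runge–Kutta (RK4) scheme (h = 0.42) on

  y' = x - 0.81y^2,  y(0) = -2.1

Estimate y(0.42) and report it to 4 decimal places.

-6.5863

RK4: k1 = f(x_n, y_n); k2 = f(x_n + h/2, y_n + (h/2)·k1); k3 = f(x_n + h/2, y_n + (h/2)·k2); k4 = f(x_n + h, y_n + h·k3); y_{n+1} = y_n + (h/6)·(k1 + 2k2 + 2k3 + k4).
x=0.000000, y=-2.100000:
  k1 = f(0.000000, -2.100000) = -3.572100
  k2 = f(0.210000, -2.850141) = -6.369876
  k3 = f(0.210000, -3.437674) = -9.362258
  k4 = f(0.420000, -6.032148) = -29.053319
  y ← -2.100000 + (0.42/6)·(k1 + 2k2 + 2k3 + k4) = -6.586278
y(0.42) ≈ -6.5863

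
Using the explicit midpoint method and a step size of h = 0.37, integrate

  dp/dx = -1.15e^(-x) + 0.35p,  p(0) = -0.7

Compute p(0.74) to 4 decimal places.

-1.6034

Midpoint: k1 = f(x_n, p_n); k2 = f(x_n + h/2, p_n + (h/2)·k1); p_{n+1} = p_n + h·k2.
x=0.000000, p=-0.700000:
  k1 = f(0.000000, -0.700000) = -1.395000
  k2 = f(0.185000, -0.958075) = -1.291096
  p ← -0.700000 + 0.37·(-1.291096) = -1.177706
x=0.370000, p=-1.177706:
  k1 = f(0.370000, -1.177706) = -1.206541
  k2 = f(0.555000, -1.400916) = -1.150504
  p ← -1.177706 + 0.37·(-1.150504) = -1.603392
p(0.74) ≈ -1.6034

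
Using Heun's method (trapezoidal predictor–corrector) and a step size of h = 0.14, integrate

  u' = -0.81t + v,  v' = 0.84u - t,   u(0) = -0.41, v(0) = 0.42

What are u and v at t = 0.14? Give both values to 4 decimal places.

Heun on (u,v): k1 = f(t_n, state_n); k2 = f(t_n + h, state_n + h·k1); state_{n+1} = state_n + (h/2)·(k1 + k2).
0.000000: (-0.410000, 0.420000)
  k1 = (0.420000, -0.344400)
  predictor → (-0.351200, 0.371784)
  k2 = (0.258384, -0.435008)
  → (-0.362513, 0.365441)
(u(0.14), v(0.14)) ≈ (-0.3625, 0.3654)

-0.3625, 0.3654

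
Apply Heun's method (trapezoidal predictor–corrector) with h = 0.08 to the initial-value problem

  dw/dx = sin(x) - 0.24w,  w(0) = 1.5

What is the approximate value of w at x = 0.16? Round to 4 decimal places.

1.4561

Heun: k1 = f(x_n, w_n); k2 = f(x_n + h, w_n + h·k1); w_{n+1} = w_n + (h/2)·(k1 + k2).
x=0.000000, w=1.500000:
  k1 = f(0.000000, 1.500000) = -0.360000
  k2 = f(0.080000, 1.471200) = -0.273173
  w ← 1.500000 + (0.08/2)·(-0.360000 + (-0.273173)) = 1.474673
x=0.080000, w=1.474673:
  k1 = f(0.080000, 1.474673) = -0.274007
  k2 = f(0.160000, 1.452753) = -0.189342
  w ← 1.474673 + (0.08/2)·(-0.274007 + (-0.189342)) = 1.456139
w(0.16) ≈ 1.4561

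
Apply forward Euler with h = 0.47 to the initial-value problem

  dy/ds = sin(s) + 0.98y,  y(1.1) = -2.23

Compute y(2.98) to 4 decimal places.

Euler: y_{n+1} = y_n + h·f(s_n, y_n).
s=1.100000, y=-2.230000: f=-1.294193 → y ← -2.230000 + 0.47·(-1.294193) = -2.838271
s=1.570000, y=-2.838271: f=-1.781505 → y ← -2.838271 + 0.47·(-1.781505) = -3.675578
s=2.040000, y=-3.675578: f=-2.710138 → y ← -3.675578 + 0.47·(-2.710138) = -4.949343
s=2.510000, y=-4.949343: f=-4.259925 → y ← -4.949343 + 0.47·(-4.259925) = -6.951508
y(2.98) ≈ -6.9515

-6.9515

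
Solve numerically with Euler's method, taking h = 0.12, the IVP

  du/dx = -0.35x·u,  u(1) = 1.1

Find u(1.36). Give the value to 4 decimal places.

0.9519

Euler: u_{n+1} = u_n + h·f(x_n, u_n).
x=1.000000, u=1.100000: f=-0.385000 → u ← 1.100000 + 0.12·(-0.385000) = 1.053800
x=1.120000, u=1.053800: f=-0.413090 → u ← 1.053800 + 0.12·(-0.413090) = 1.004229
x=1.240000, u=1.004229: f=-0.435835 → u ← 1.004229 + 0.12·(-0.435835) = 0.951929
u(1.36) ≈ 0.9519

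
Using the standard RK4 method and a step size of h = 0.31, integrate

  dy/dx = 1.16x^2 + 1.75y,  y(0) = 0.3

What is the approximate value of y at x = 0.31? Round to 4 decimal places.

RK4: k1 = f(x_n, y_n); k2 = f(x_n + h/2, y_n + (h/2)·k1); k3 = f(x_n + h/2, y_n + (h/2)·k2); k4 = f(x_n + h, y_n + h·k3); y_{n+1} = y_n + (h/6)·(k1 + 2k2 + 2k3 + k4).
x=0.000000, y=0.300000:
  k1 = f(0.000000, 0.300000) = 0.525000
  k2 = f(0.155000, 0.381375) = 0.695275
  k3 = f(0.155000, 0.407768) = 0.741462
  k4 = f(0.310000, 0.529853) = 1.038719
  y ← 0.300000 + (0.31/6)·(k1 + 2k2 + 2k3 + k4) = 0.529255
y(0.31) ≈ 0.5293

0.5293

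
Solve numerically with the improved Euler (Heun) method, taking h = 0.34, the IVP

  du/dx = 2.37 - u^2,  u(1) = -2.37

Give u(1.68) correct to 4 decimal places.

Heun: k1 = f(x_n, u_n); k2 = f(x_n + h, u_n + h·k1); u_{n+1} = u_n + (h/2)·(k1 + k2).
x=1.000000, u=-2.370000:
  k1 = f(1.000000, -2.370000) = -3.246900
  k2 = f(1.340000, -3.473946) = -9.698301
  u ← -2.370000 + (0.34/2)·(-3.246900 + (-9.698301)) = -4.570684
x=1.340000, u=-4.570684:
  k1 = f(1.340000, -4.570684) = -18.521153
  k2 = f(1.680000, -10.867876) = -115.740736
  u ← -4.570684 + (0.34/2)·(-18.521153 + (-115.740736)) = -27.395205
u(1.68) ≈ -27.3952

-27.3952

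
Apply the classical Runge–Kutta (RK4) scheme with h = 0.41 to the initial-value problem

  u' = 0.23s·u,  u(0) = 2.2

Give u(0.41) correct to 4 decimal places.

RK4: k1 = f(s_n, u_n); k2 = f(s_n + h/2, u_n + (h/2)·k1); k3 = f(s_n + h/2, u_n + (h/2)·k2); k4 = f(s_n + h, u_n + h·k3); u_{n+1} = u_n + (h/6)·(k1 + 2k2 + 2k3 + k4).
s=0.000000, u=2.200000:
  k1 = f(0.000000, 2.200000) = 0.000000
  k2 = f(0.205000, 2.200000) = 0.103730
  k3 = f(0.205000, 2.221265) = 0.104733
  k4 = f(0.410000, 2.242940) = 0.211509
  u ← 2.200000 + (0.41/6)·(k1 + 2k2 + 2k3 + k4) = 2.242943
u(0.41) ≈ 2.2429

2.2429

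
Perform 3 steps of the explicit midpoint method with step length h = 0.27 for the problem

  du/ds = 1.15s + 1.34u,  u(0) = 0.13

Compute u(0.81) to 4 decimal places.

0.9044

Midpoint: k1 = f(s_n, u_n); k2 = f(s_n + h/2, u_n + (h/2)·k1); u_{n+1} = u_n + h·k2.
s=0.000000, u=0.130000:
  k1 = f(0.000000, 0.130000) = 0.174200
  k2 = f(0.135000, 0.153517) = 0.360963
  u ← 0.130000 + 0.27·0.360963 = 0.227460
s=0.270000, u=0.227460:
  k1 = f(0.270000, 0.227460) = 0.615296
  k2 = f(0.405000, 0.310525) = 0.881853
  u ← 0.227460 + 0.27·0.881853 = 0.465560
s=0.540000, u=0.465560:
  k1 = f(0.540000, 0.465560) = 1.244851
  k2 = f(0.675000, 0.633615) = 1.625294
  u ← 0.465560 + 0.27·1.625294 = 0.904390
u(0.81) ≈ 0.9044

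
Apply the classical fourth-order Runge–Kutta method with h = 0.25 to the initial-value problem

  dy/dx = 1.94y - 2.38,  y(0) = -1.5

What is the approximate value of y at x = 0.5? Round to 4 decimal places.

-5.9642

RK4: k1 = f(x_n, y_n); k2 = f(x_n + h/2, y_n + (h/2)·k1); k3 = f(x_n + h/2, y_n + (h/2)·k2); k4 = f(x_n + h, y_n + h·k3); y_{n+1} = y_n + (h/6)·(k1 + 2k2 + 2k3 + k4).
x=0.000000, y=-1.500000:
  k1 = f(0.000000, -1.500000) = -5.290000
  k2 = f(0.125000, -2.161250) = -6.572825
  k3 = f(0.125000, -2.321603) = -6.883910
  k4 = f(0.250000, -3.220978) = -8.628696
  y ← -1.500000 + (0.25/6)·(k1 + 2k2 + 2k3 + k4) = -3.201340
x=0.250000, y=-3.201340:
  k1 = f(0.250000, -3.201340) = -8.590600
  k2 = f(0.375000, -4.275165) = -10.673821
  k3 = f(0.375000, -4.535568) = -11.179002
  k4 = f(0.500000, -5.996091) = -14.012416
  y ← -3.201340 + (0.25/6)·(k1 + 2k2 + 2k3 + k4) = -5.964201
y(0.5) ≈ -5.9642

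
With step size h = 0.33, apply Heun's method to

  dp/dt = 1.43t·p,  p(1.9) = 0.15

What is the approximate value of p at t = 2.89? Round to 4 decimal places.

3.1560

Heun: k1 = f(t_n, p_n); k2 = f(t_n + h, p_n + h·k1); p_{n+1} = p_n + (h/2)·(k1 + k2).
t=1.900000, p=0.150000:
  k1 = f(1.900000, 0.150000) = 0.407550
  k2 = f(2.230000, 0.284492) = 0.907215
  p ← 0.150000 + (0.33/2)·(0.407550 + 0.907215) = 0.366936
t=2.230000, p=0.366936:
  k1 = f(2.230000, 0.366936) = 1.170123
  k2 = f(2.560000, 0.753077) = 2.756863
  p ← 0.366936 + (0.33/2)·(1.170123 + 2.756863) = 1.014889
t=2.560000, p=1.014889:
  k1 = f(2.560000, 1.014889) = 3.715306
  k2 = f(2.890000, 2.240940) = 9.261132
  p ← 1.014889 + (0.33/2)·(3.715306 + 9.261132) = 3.156001
p(2.89) ≈ 3.1560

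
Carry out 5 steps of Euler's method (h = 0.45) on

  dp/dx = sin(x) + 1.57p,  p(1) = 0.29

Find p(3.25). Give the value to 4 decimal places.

Euler: p_{n+1} = p_n + h·f(x_n, p_n).
x=1.000000, p=0.290000: f=1.296771 → p ← 0.290000 + 0.45·1.296771 = 0.873547
x=1.450000, p=0.873547: f=2.364182 → p ← 0.873547 + 0.45·2.364182 = 1.937429
x=1.900000, p=1.937429: f=3.988063 → p ← 1.937429 + 0.45·3.988063 = 3.732057
x=2.350000, p=3.732057: f=6.570803 → p ← 3.732057 + 0.45·6.570803 = 6.688918
x=2.800000, p=6.688918: f=10.836590 → p ← 6.688918 + 0.45·10.836590 = 11.565384
p(3.25) ≈ 11.5654

11.5654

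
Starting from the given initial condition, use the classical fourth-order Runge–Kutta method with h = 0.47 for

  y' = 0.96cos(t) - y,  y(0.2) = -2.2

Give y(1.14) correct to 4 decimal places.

-0.4446

RK4: k1 = f(t_n, y_n); k2 = f(t_n + h/2, y_n + (h/2)·k1); k3 = f(t_n + h/2, y_n + (h/2)·k2); k4 = f(t_n + h, y_n + h·k3); y_{n+1} = y_n + (h/6)·(k1 + 2k2 + 2k3 + k4).
t=0.200000, y=-2.200000:
  k1 = f(0.200000, -2.200000) = 3.140864
  k2 = f(0.435000, -1.461897) = 2.332492
  k3 = f(0.435000, -1.651864) = 2.522460
  k4 = f(0.670000, -1.014444) = 1.766913
  y ← -2.200000 + (0.47/6)·(k1 + 2k2 + 2k3 + k4) = -1.054948
t=0.670000, y=-1.054948:
  k1 = f(0.670000, -1.054948) = 1.807417
  k2 = f(0.905000, -0.630205) = 1.223183
  k3 = f(0.905000, -0.767500) = 1.360478
  k4 = f(1.140000, -0.415524) = 0.816414
  y ← -1.054948 + (0.47/6)·(k1 + 2k2 + 2k3 + k4) = -0.444641
y(1.14) ≈ -0.4446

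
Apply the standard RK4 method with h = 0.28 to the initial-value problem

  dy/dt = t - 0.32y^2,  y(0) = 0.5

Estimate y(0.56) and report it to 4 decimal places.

RK4: k1 = f(t_n, y_n); k2 = f(t_n + h/2, y_n + (h/2)·k1); k3 = f(t_n + h/2, y_n + (h/2)·k2); k4 = f(t_n + h, y_n + h·k3); y_{n+1} = y_n + (h/6)·(k1 + 2k2 + 2k3 + k4).
t=0.000000, y=0.500000:
  k1 = f(0.000000, 0.500000) = -0.080000
  k2 = f(0.140000, 0.488800) = 0.063544
  k3 = f(0.140000, 0.508896) = 0.057128
  k4 = f(0.280000, 0.515996) = 0.194799
  y ← 0.500000 + (0.28/6)·(k1 + 2k2 + 2k3 + k4) = 0.516620
t=0.280000, y=0.516620:
  k1 = f(0.280000, 0.516620) = 0.194593
  k2 = f(0.420000, 0.543863) = 0.325348
  k3 = f(0.420000, 0.562169) = 0.318869
  k4 = f(0.560000, 0.605903) = 0.442522
  y ← 0.516620 + (0.28/6)·(k1 + 2k2 + 2k3 + k4) = 0.606479
y(0.56) ≈ 0.6065

0.6065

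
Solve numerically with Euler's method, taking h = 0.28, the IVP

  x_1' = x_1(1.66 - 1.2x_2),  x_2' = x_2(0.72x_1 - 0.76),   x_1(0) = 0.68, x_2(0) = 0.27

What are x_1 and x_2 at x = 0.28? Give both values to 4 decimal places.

0.9344, 0.2496

Euler on (x_1,x_2): x_1_{n+1} = x_1_n + h·x_1', x_2_{n+1} = x_2_n + h·x_2'.
0.000000: (0.680000, 0.270000); f=(0.908480, -0.073008) → (0.934374, 0.249558)
(x_1(0.28), x_2(0.28)) ≈ (0.9344, 0.2496)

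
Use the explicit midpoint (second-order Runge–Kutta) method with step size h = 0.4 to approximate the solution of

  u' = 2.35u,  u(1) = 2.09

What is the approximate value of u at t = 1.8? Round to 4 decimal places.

11.8565

Midpoint: k1 = f(t_n, u_n); k2 = f(t_n + h/2, u_n + (h/2)·k1); u_{n+1} = u_n + h·k2.
t=1.000000, u=2.090000:
  k1 = f(1.000000, 2.090000) = 4.911500
  k2 = f(1.200000, 3.072300) = 7.219905
  u ← 2.090000 + 0.4·7.219905 = 4.977962
t=1.400000, u=4.977962:
  k1 = f(1.400000, 4.977962) = 11.698211
  k2 = f(1.600000, 7.317604) = 17.196370
  u ← 4.977962 + 0.4·17.196370 = 11.856510
u(1.8) ≈ 11.8565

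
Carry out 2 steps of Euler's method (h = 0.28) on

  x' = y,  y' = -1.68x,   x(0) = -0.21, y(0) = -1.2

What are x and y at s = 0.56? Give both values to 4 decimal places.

-0.8543, -0.8444

Euler on (x,y): x_{n+1} = x_n + h·x', y_{n+1} = y_n + h·y'.
0.000000: (-0.210000, -1.200000); f=(-1.200000, 0.352800) → (-0.546000, -1.101216)
0.280000: (-0.546000, -1.101216); f=(-1.101216, 0.917280) → (-0.854340, -0.844378)
(x(0.56), y(0.56)) ≈ (-0.8543, -0.8444)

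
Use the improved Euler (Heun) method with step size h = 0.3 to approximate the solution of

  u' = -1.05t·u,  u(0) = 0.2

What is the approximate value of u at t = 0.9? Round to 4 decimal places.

Heun: k1 = f(t_n, u_n); k2 = f(t_n + h, u_n + h·k1); u_{n+1} = u_n + (h/2)·(k1 + k2).
t=0.000000, u=0.200000:
  k1 = f(0.000000, 0.200000) = 0.000000
  k2 = f(0.300000, 0.200000) = -0.063000
  u ← 0.200000 + (0.3/2)·(0.000000 + (-0.063000)) = 0.190550
t=0.300000, u=0.190550:
  k1 = f(0.300000, 0.190550) = -0.060023
  k2 = f(0.600000, 0.172543) = -0.108702
  u ← 0.190550 + (0.3/2)·(-0.060023 + (-0.108702)) = 0.165241
t=0.600000, u=0.165241:
  k1 = f(0.600000, 0.165241) = -0.104102
  k2 = f(0.900000, 0.134011) = -0.126640
  u ← 0.165241 + (0.3/2)·(-0.104102 + (-0.126640)) = 0.130630
u(0.9) ≈ 0.1306

0.1306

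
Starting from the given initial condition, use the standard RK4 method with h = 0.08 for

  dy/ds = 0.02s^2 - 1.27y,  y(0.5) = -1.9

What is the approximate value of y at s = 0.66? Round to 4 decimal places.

RK4: k1 = f(s_n, y_n); k2 = f(s_n + h/2, y_n + (h/2)·k1); k3 = f(s_n + h/2, y_n + (h/2)·k2); k4 = f(s_n + h, y_n + h·k3); y_{n+1} = y_n + (h/6)·(k1 + 2k2 + 2k3 + k4).
s=0.500000, y=-1.900000:
  k1 = f(0.500000, -1.900000) = 2.418000
  k2 = f(0.540000, -1.803280) = 2.295998
  k3 = f(0.540000, -1.808160) = 2.302195
  k4 = f(0.580000, -1.715824) = 2.185825
  y ← -1.900000 + (0.08/6)·(k1 + 2k2 + 2k3 + k4) = -1.715997
s=0.580000, y=-1.715997:
  k1 = f(0.580000, -1.715997) = 2.186044
  k2 = f(0.620000, -1.628555) = 2.075953
  k3 = f(0.620000, -1.632959) = 2.081546
  k4 = f(0.660000, -1.549474) = 1.976543
  y ← -1.715997 + (0.08/6)·(k1 + 2k2 + 2k3 + k4) = -1.549629
y(0.66) ≈ -1.5496

-1.5496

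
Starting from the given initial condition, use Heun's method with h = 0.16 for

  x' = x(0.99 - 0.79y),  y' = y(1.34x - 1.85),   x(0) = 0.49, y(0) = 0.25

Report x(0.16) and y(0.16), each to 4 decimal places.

0.5577, 0.2082

Heun on (x,y): k1 = f(t_n, state_n); k2 = f(t_n + h, state_n + h·k1); state_{n+1} = state_n + (h/2)·(k1 + k2).
0.000000: (0.490000, 0.250000)
  k1 = (0.388325, -0.298350)
  predictor → (0.552132, 0.202264)
  k2 = (0.458386, -0.224542)
  → (0.557737, 0.208169)
(x(0.16), y(0.16)) ≈ (0.5577, 0.2082)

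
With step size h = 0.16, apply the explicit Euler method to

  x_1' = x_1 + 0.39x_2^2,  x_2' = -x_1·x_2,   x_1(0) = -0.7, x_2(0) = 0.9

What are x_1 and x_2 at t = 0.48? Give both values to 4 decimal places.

-0.8735, 1.2702

Euler on (x_1,x_2): x_1_{n+1} = x_1_n + h·x_1', x_2_{n+1} = x_2_n + h·x_2'.
0.000000: (-0.700000, 0.900000); f=(-0.384100, 0.630000) → (-0.761456, 1.000800)
0.160000: (-0.761456, 1.000800); f=(-0.370832, 0.762065) → (-0.820789, 1.122730)
0.320000: (-0.820789, 1.122730); f=(-0.329185, 0.921525) → (-0.873459, 1.270174)
(x_1(0.48), x_2(0.48)) ≈ (-0.8735, 1.2702)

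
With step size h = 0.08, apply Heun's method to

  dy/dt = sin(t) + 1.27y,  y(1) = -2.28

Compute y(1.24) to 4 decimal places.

Heun: k1 = f(t_n, y_n); k2 = f(t_n + h, y_n + h·k1); y_{n+1} = y_n + (h/2)·(k1 + k2).
t=1.000000, y=-2.280000:
  k1 = f(1.000000, -2.280000) = -2.054129
  k2 = f(1.080000, -2.444330) = -2.222342
  y ← -2.280000 + (0.08/2)·(-2.054129 + (-2.222342)) = -2.451059
t=1.080000, y=-2.451059:
  k1 = f(1.080000, -2.451059) = -2.230887
  k2 = f(1.160000, -2.629530) = -2.422700
  y ← -2.451059 + (0.08/2)·(-2.230887 + (-2.422700)) = -2.637202
t=1.160000, y=-2.637202:
  k1 = f(1.160000, -2.637202) = -2.432444
  k2 = f(1.240000, -2.831798) = -2.650599
  y ← -2.637202 + (0.08/2)·(-2.432444 + (-2.650599)) = -2.840524
y(1.24) ≈ -2.8405

-2.8405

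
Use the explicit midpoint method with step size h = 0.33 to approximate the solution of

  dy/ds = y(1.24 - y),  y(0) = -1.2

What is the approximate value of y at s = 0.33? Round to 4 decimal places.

-2.8236

Midpoint: k1 = f(s_n, y_n); k2 = f(s_n + h/2, y_n + (h/2)·k1); y_{n+1} = y_n + h·k2.
s=0.000000, y=-1.200000:
  k1 = f(0.000000, -1.200000) = -2.928000
  k2 = f(0.165000, -1.683120) = -4.919962
  y ← -1.200000 + 0.33·(-4.919962) = -2.823587
y(0.33) ≈ -2.8236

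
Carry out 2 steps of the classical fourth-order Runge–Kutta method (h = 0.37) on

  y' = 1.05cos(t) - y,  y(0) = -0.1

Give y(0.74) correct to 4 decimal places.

RK4: k1 = f(t_n, y_n); k2 = f(t_n + h/2, y_n + (h/2)·k1); k3 = f(t_n + h/2, y_n + (h/2)·k2); k4 = f(t_n + h, y_n + h·k3); y_{n+1} = y_n + (h/6)·(k1 + 2k2 + 2k3 + k4).
t=0.000000, y=-0.100000:
  k1 = f(0.000000, -0.100000) = 1.150000
  k2 = f(0.185000, 0.112750) = 0.919333
  k3 = f(0.185000, 0.070077) = 0.962006
  k4 = f(0.370000, 0.255942) = 0.723001
  y ← -0.100000 + (0.37/6)·(k1 + 2k2 + 2k3 + k4) = 0.247534
t=0.370000, y=0.247534:
  k1 = f(0.370000, 0.247534) = 0.731410
  k2 = f(0.555000, 0.382844) = 0.509551
  k3 = f(0.555000, 0.341801) = 0.550595
  k4 = f(0.740000, 0.451254) = 0.324138
  y ← 0.247534 + (0.37/6)·(k1 + 2k2 + 2k3 + k4) = 0.443377
y(0.74) ≈ 0.4434

0.4434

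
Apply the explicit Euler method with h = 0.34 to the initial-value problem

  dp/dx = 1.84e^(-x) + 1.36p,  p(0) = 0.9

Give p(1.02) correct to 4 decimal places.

5.1208

Euler: p_{n+1} = p_n + h·f(x_n, p_n).
x=0.000000, p=0.900000: f=3.064000 → p ← 0.900000 + 0.34·3.064000 = 1.941760
x=0.340000, p=1.941760: f=3.950451 → p ← 1.941760 + 0.34·3.950451 = 3.284913
x=0.680000, p=3.284913: f=5.399657 → p ← 3.284913 + 0.34·5.399657 = 5.120797
p(1.02) ≈ 5.1208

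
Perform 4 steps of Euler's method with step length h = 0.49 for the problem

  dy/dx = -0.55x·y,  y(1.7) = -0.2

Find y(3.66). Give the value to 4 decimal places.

Euler: y_{n+1} = y_n + h·f(x_n, y_n).
x=1.700000, y=-0.200000: f=0.187000 → y ← -0.200000 + 0.49·0.187000 = -0.108370
x=2.190000, y=-0.108370: f=0.130532 → y ← -0.108370 + 0.49·0.130532 = -0.044409
x=2.680000, y=-0.044409: f=0.065460 → y ← -0.044409 + 0.49·0.065460 = -0.012334
x=3.170000, y=-0.012334: f=0.021505 → y ← -0.012334 + 0.49·0.021505 = -0.001797
y(3.66) ≈ -0.0018

-0.0018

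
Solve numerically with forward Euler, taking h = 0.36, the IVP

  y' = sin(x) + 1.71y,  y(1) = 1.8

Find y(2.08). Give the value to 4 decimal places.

9.3060

Euler: y_{n+1} = y_n + h·f(x_n, y_n).
x=1.000000, y=1.800000: f=3.919471 → y ← 1.800000 + 0.36·3.919471 = 3.211010
x=1.360000, y=3.211010: f=6.468691 → y ← 3.211010 + 0.36·6.468691 = 5.539738
x=1.720000, y=5.539738: f=10.461842 → y ← 5.539738 + 0.36·10.461842 = 9.306002
y(2.08) ≈ 9.3060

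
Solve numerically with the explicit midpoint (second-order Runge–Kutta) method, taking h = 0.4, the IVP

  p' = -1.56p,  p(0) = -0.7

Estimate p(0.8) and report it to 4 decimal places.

Midpoint: k1 = f(s_n, p_n); k2 = f(s_n + h/2, p_n + (h/2)·k1); p_{n+1} = p_n + h·k2.
s=0.000000, p=-0.700000:
  k1 = f(0.000000, -0.700000) = 1.092000
  k2 = f(0.200000, -0.481600) = 0.751296
  p ← -0.700000 + 0.4·0.751296 = -0.399482
s=0.400000, p=-0.399482:
  k1 = f(0.400000, -0.399482) = 0.623191
  k2 = f(0.600000, -0.274843) = 0.428756
  p ← -0.399482 + 0.4·0.428756 = -0.227979
p(0.8) ≈ -0.2280

-0.2280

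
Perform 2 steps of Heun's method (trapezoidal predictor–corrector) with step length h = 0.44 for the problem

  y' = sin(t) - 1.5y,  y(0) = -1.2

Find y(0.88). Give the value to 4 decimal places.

-0.1197

Heun: k1 = f(t_n, y_n); k2 = f(t_n + h, y_n + h·k1); y_{n+1} = y_n + (h/2)·(k1 + k2).
t=0.000000, y=-1.200000:
  k1 = f(0.000000, -1.200000) = 1.800000
  k2 = f(0.440000, -0.408000) = 1.037939
  y ← -1.200000 + (0.44/2)·(1.800000 + 1.037939) = -0.575653
t=0.440000, y=-0.575653:
  k1 = f(0.440000, -0.575653) = 1.289419
  k2 = f(0.880000, -0.008309) = 0.783202
  y ← -0.575653 + (0.44/2)·(1.289419 + 0.783202) = -0.119677
y(0.88) ≈ -0.1197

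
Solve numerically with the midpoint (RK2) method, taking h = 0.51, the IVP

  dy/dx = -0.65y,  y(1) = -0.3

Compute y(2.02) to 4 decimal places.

Midpoint: k1 = f(x_n, y_n); k2 = f(x_n + h/2, y_n + (h/2)·k1); y_{n+1} = y_n + h·k2.
x=1.000000, y=-0.300000:
  k1 = f(1.000000, -0.300000) = 0.195000
  k2 = f(1.255000, -0.250275) = 0.162679
  y ← -0.300000 + 0.51·0.162679 = -0.217034
x=1.510000, y=-0.217034:
  k1 = f(1.510000, -0.217034) = 0.141072
  k2 = f(1.765000, -0.181060) = 0.117689
  y ← -0.217034 + 0.51·0.117689 = -0.157012
y(2.02) ≈ -0.1570

-0.1570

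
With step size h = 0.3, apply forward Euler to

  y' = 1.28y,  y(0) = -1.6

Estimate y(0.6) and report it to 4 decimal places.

-3.0647

Euler: y_{n+1} = y_n + h·f(t_n, y_n).
t=0.000000, y=-1.600000: f=-2.048000 → y ← -1.600000 + 0.3·(-2.048000) = -2.214400
t=0.300000, y=-2.214400: f=-2.834432 → y ← -2.214400 + 0.3·(-2.834432) = -3.064730
y(0.6) ≈ -3.0647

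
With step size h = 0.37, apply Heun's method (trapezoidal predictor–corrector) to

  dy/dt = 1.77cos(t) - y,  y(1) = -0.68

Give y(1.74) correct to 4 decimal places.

-0.2223

Heun: k1 = f(t_n, y_n); k2 = f(t_n + h, y_n + h·k1); y_{n+1} = y_n + (h/2)·(k1 + k2).
t=1.000000, y=-0.680000:
  k1 = f(1.000000, -0.680000) = 1.636335
  k2 = f(1.370000, -0.074556) = 0.427582
  y ← -0.680000 + (0.37/2)·(1.636335 + 0.427582) = -0.298175
t=1.370000, y=-0.298175:
  k1 = f(1.370000, -0.298175) = 0.651201
  k2 = f(1.740000, -0.057231) = -0.240833
  y ← -0.298175 + (0.37/2)·(0.651201 + (-0.240833)) = -0.222257
y(1.74) ≈ -0.2223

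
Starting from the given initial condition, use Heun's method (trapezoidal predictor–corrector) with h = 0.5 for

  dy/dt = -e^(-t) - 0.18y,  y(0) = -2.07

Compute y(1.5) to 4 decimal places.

Heun: k1 = f(t_n, y_n); k2 = f(t_n + h, y_n + h·k1); y_{n+1} = y_n + (h/2)·(k1 + k2).
t=0.000000, y=-2.070000:
  k1 = f(0.000000, -2.070000) = -0.627400
  k2 = f(0.500000, -2.383700) = -0.177465
  y ← -2.070000 + (0.5/2)·(-0.627400 + (-0.177465)) = -2.271216
t=0.500000, y=-2.271216:
  k1 = f(0.500000, -2.271216) = -0.197712
  k2 = f(1.000000, -2.370072) = 0.058734
  y ← -2.271216 + (0.5/2)·(-0.197712 + 0.058734) = -2.305961
t=1.000000, y=-2.305961:
  k1 = f(1.000000, -2.305961) = 0.047193
  k2 = f(1.500000, -2.282364) = 0.187695
  y ← -2.305961 + (0.5/2)·(0.047193 + 0.187695) = -2.247239
y(1.5) ≈ -2.2472

-2.2472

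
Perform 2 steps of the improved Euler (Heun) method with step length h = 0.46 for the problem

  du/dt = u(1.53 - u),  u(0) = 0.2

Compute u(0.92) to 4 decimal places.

0.5689

Heun: k1 = f(t_n, u_n); k2 = f(t_n + h, u_n + h·k1); u_{n+1} = u_n + (h/2)·(k1 + k2).
t=0.000000, u=0.200000:
  k1 = f(0.000000, 0.200000) = 0.266000
  k2 = f(0.460000, 0.322360) = 0.389295
  u ← 0.200000 + (0.46/2)·(0.266000 + 0.389295) = 0.350718
t=0.460000, u=0.350718:
  k1 = f(0.460000, 0.350718) = 0.413595
  k2 = f(0.920000, 0.540972) = 0.535036
  u ← 0.350718 + (0.46/2)·(0.413595 + 0.535036) = 0.568903
u(0.92) ≈ 0.5689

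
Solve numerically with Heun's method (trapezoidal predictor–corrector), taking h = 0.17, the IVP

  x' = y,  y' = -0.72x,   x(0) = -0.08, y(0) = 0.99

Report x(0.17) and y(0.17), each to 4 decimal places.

Heun on (x,y): k1 = f(t_n, state_n); k2 = f(t_n + h, state_n + h·k1); state_{n+1} = state_n + (h/2)·(k1 + k2).
0.000000: (-0.080000, 0.990000)
  k1 = (0.990000, 0.057600)
  predictor → (0.088300, 0.999792)
  k2 = (0.999792, -0.063576)
  → (0.089132, 0.989492)
(x(0.17), y(0.17)) ≈ (0.0891, 0.9895)

0.0891, 0.9895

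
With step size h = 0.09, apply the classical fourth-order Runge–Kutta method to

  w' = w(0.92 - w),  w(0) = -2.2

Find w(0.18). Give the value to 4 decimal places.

-4.5582

RK4: k1 = f(x_n, w_n); k2 = f(x_n + h/2, w_n + (h/2)·k1); k3 = f(x_n + h/2, w_n + (h/2)·k2); k4 = f(x_n + h, w_n + h·k3); w_{n+1} = w_n + (h/6)·(k1 + 2k2 + 2k3 + k4).
x=0.000000, w=-2.200000:
  k1 = f(0.000000, -2.200000) = -6.864000
  k2 = f(0.045000, -2.508880) = -8.602648
  k3 = f(0.045000, -2.587119) = -9.073335
  k4 = f(0.090000, -3.016600) = -11.875149
  w ← -2.200000 + (0.09/6)·(k1 + 2k2 + 2k3 + k4) = -3.011367
x=0.090000, w=-3.011367:
  k1 = f(0.090000, -3.011367) = -11.838787
  k2 = f(0.135000, -3.544112) = -15.821314
  k3 = f(0.135000, -3.723326) = -17.288615
  k4 = f(0.180000, -4.567342) = -25.062569
  w ← -3.011367 + (0.09/6)·(k1 + 2k2 + 2k3 + k4) = -4.558185
w(0.18) ≈ -4.5582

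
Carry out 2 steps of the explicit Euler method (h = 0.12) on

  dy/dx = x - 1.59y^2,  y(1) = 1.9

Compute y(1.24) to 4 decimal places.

Euler: y_{n+1} = y_n + h·f(x_n, y_n).
x=1.000000, y=1.900000: f=-4.739900 → y ← 1.900000 + 0.12·(-4.739900) = 1.331212
x=1.120000, y=1.331212: f=-1.697679 → y ← 1.331212 + 0.12·(-1.697679) = 1.127490
y(1.24) ≈ 1.1275

1.1275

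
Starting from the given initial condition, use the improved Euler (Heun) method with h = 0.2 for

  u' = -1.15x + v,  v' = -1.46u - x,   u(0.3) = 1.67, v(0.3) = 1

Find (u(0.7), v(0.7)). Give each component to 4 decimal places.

1.6076, -0.2052

Heun on (u,v): k1 = f(x_n, state_n); k2 = f(x_n + h, state_n + h·k1); state_{n+1} = state_n + (h/2)·(k1 + k2).
0.300000: (1.670000, 1.000000)
  k1 = (0.655000, -2.738200)
  predictor → (1.801000, 0.452360)
  k2 = (-0.122640, -3.129460)
  → (1.723236, 0.413234)
0.500000: (1.723236, 0.413234)
  k1 = (-0.161766, -3.015925)
  predictor → (1.690883, -0.189951)
  k2 = (-0.994951, -3.168689)
  → (1.607564, -0.205227)
(u(0.7), v(0.7)) ≈ (1.6076, -0.2052)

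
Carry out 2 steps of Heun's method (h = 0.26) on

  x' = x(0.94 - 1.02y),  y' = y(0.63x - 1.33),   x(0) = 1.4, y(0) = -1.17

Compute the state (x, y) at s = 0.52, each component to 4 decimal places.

Heun on (x,y): k1 = f(s_n, state_n); k2 = f(s_n + h, state_n + h·k1); state_{n+1} = state_n + (h/2)·(k1 + k2).
0.000000: (1.400000, -1.170000)
  k1 = (2.986760, 0.524160)
  predictor → (2.176558, -1.033718)
  k2 = (4.340911, -0.042622)
  → (2.352597, -1.107400)
0.260000: (2.352597, -1.107400)
  k1 = (4.868813, -0.168476)
  predictor → (3.618489, -1.151204)
  k2 = (7.650309, -1.093238)
  → (3.980083, -1.271423)
(x(0.52), y(0.52)) ≈ (3.9801, -1.2714)

3.9801, -1.2714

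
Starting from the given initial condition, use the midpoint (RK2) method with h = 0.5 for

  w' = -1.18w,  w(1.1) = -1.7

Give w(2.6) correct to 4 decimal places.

-0.3387

Midpoint: k1 = f(x_n, w_n); k2 = f(x_n + h/2, w_n + (h/2)·k1); w_{n+1} = w_n + h·k2.
x=1.100000, w=-1.700000:
  k1 = f(1.100000, -1.700000) = 2.006000
  k2 = f(1.350000, -1.198500) = 1.414230
  w ← -1.700000 + 0.5·1.414230 = -0.992885
x=1.600000, w=-0.992885:
  k1 = f(1.600000, -0.992885) = 1.171604
  k2 = f(1.850000, -0.699984) = 0.825981
  w ← -0.992885 + 0.5·0.825981 = -0.579894
x=2.100000, w=-0.579894:
  k1 = f(2.100000, -0.579894) = 0.684275
  k2 = f(2.350000, -0.408826) = 0.482414
  w ← -0.579894 + 0.5·0.482414 = -0.338687
w(2.6) ≈ -0.3387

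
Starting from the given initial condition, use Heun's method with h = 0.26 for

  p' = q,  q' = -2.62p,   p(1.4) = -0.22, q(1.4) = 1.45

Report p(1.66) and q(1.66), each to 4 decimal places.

0.1765, 1.4715

Heun on (p,q): k1 = f(x_n, state_n); k2 = f(x_n + h, state_n + h·k1); state_{n+1} = state_n + (h/2)·(k1 + k2).
1.400000: (-0.220000, 1.450000)
  k1 = (1.450000, 0.576400)
  predictor → (0.157000, 1.599864)
  k2 = (1.599864, -0.411340)
  → (0.176482, 1.471458)
(p(1.66), q(1.66)) ≈ (0.1765, 1.4715)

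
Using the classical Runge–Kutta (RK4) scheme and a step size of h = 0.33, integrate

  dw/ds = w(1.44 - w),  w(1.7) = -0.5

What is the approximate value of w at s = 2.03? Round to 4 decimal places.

-1.0180

RK4: k1 = f(s_n, w_n); k2 = f(s_n + h/2, w_n + (h/2)·k1); k3 = f(s_n + h/2, w_n + (h/2)·k2); k4 = f(s_n + h, w_n + h·k3); w_{n+1} = w_n + (h/6)·(k1 + 2k2 + 2k3 + k4).
s=1.700000, w=-0.500000:
  k1 = f(1.700000, -0.500000) = -0.970000
  k2 = f(1.865000, -0.660050) = -1.386138
  k3 = f(1.865000, -0.728713) = -1.580369
  k4 = f(2.030000, -1.021522) = -2.514498
  w ← -0.500000 + (0.33/6)·(k1 + 2k2 + 2k3 + k4) = -1.017963
w(2.03) ≈ -1.0180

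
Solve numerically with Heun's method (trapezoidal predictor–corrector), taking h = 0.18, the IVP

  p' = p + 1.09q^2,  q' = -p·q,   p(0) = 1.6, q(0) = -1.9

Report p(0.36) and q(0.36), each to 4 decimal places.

3.2534, -0.8009

Heun on (p,q): k1 = f(t_n, state_n); k2 = f(t_n + h, state_n + h·k1); state_{n+1} = state_n + (h/2)·(k1 + k2).
0.000000: (1.600000, -1.900000)
  k1 = (5.534900, 3.040000)
  predictor → (2.596282, -1.352800)
  k2 = (4.591056, 3.512250)
  → (2.511336, -1.310297)
0.180000: (2.511336, -1.310297)
  k1 = (4.382735, 3.290597)
  predictor → (3.300228, -0.717990)
  k2 = (3.862134, 2.369531)
  → (3.253374, -0.800886)
(p(0.36), q(0.36)) ≈ (3.2534, -0.8009)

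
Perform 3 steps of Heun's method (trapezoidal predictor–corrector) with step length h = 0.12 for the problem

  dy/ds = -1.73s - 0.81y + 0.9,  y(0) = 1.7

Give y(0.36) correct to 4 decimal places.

Heun: k1 = f(s_n, y_n); k2 = f(s_n + h, y_n + h·k1); y_{n+1} = y_n + (h/2)·(k1 + k2).
s=0.000000, y=1.700000:
  k1 = f(0.000000, 1.700000) = -0.477000
  k2 = f(0.120000, 1.642760) = -0.638236
  y ← 1.700000 + (0.12/2)·(-0.477000 + (-0.638236)) = 1.633086
s=0.120000, y=1.633086:
  k1 = f(0.120000, 1.633086) = -0.630400
  k2 = f(0.240000, 1.557438) = -0.776725
  y ← 1.633086 + (0.12/2)·(-0.630400 + (-0.776725)) = 1.548658
s=0.240000, y=1.548658:
  k1 = f(0.240000, 1.548658) = -0.769613
  k2 = f(0.360000, 1.456305) = -0.902407
  y ← 1.548658 + (0.12/2)·(-0.769613 + (-0.902407)) = 1.448337
y(0.36) ≈ 1.4483

1.4483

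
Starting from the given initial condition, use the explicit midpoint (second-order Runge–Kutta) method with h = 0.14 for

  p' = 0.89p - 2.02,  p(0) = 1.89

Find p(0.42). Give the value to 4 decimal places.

Midpoint: k1 = f(x_n, p_n); k2 = f(x_n + h/2, p_n + (h/2)·k1); p_{n+1} = p_n + h·k2.
x=0.000000, p=1.890000:
  k1 = f(0.000000, 1.890000) = -0.337900
  k2 = f(0.070000, 1.866347) = -0.358951
  p ← 1.890000 + 0.14·(-0.358951) = 1.839747
x=0.140000, p=1.839747:
  k1 = f(0.140000, 1.839747) = -0.382625
  k2 = f(0.210000, 1.812963) = -0.406463
  p ← 1.839747 + 0.14·(-0.406463) = 1.782842
x=0.280000, p=1.782842:
  k1 = f(0.280000, 1.782842) = -0.433271
  k2 = f(0.350000, 1.752513) = -0.460263
  p ← 1.782842 + 0.14·(-0.460263) = 1.718405
p(0.42) ≈ 1.7184

1.7184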